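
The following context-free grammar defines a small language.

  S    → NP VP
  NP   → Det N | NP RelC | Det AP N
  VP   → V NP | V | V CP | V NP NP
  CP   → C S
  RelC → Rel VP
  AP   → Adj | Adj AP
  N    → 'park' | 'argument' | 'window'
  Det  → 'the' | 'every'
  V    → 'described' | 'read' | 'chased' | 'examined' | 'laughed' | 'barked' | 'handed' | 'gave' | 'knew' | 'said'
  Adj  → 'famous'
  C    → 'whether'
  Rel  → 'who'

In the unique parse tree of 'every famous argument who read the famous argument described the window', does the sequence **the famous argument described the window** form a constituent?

No

[S [NP [NP [Det every] [AP [Adj famous]] [N argument]] [RelC [Rel who] [VP [V read] [NP [Det the] [AP [Adj famous]] [N argument]]]]] [VP [V described] [NP [Det the] [N window]]]]
The smallest constituent containing 'the famous argument described the window' is the S spanning 'every famous argument who read the famous argument described the window'; no single node in the tree dominates exactly the given words.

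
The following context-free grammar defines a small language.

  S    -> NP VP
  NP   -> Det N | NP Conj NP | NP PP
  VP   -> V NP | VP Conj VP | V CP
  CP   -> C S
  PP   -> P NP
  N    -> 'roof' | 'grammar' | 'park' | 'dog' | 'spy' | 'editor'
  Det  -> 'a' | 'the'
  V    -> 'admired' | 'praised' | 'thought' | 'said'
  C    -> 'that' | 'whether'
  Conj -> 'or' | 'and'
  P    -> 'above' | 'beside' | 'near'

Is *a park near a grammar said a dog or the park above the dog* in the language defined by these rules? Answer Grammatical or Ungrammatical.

[S [NP [NP [Det a] [N park]] [PP [P near] [NP [Det a] [N grammar]]]] [VP [V said] [NP [NP [Det a] [N dog]] [Conj or] [NP [NP [Det the] [N park]] [PP [P above] [NP [Det the] [N dog]]]]]]]
Each bracket corresponds to one application of a listed rule, so the string is derivable from S.

Grammatical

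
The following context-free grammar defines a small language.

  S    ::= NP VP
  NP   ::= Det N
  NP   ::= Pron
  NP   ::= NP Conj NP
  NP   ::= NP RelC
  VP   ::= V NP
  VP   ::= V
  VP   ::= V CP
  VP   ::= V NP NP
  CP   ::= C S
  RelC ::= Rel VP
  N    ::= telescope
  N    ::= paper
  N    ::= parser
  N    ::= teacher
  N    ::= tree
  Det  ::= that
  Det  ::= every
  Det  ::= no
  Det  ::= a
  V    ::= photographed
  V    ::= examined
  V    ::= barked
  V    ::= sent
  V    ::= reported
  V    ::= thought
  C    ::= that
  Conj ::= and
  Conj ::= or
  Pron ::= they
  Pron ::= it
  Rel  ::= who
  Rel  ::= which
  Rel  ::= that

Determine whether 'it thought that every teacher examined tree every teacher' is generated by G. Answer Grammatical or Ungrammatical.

Ungrammatical

A V word can never sit immediately before an N word in any string this grammar generates, so the substring 'examined tree' rules out a derivation.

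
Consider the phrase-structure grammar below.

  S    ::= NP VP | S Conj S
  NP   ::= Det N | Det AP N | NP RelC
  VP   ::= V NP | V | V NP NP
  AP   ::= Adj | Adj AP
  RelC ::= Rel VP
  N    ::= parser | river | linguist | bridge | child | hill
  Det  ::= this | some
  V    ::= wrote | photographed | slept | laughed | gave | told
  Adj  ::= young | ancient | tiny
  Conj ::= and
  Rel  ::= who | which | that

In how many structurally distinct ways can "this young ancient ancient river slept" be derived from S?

1

[S [NP [Det this] [AP [Adj young] [AP [Adj ancient] [AP [Adj ancient]]]] [N river]] [VP [V slept]]]
No rule offers an alternative attachment or grouping for any span, so this is the only derivation.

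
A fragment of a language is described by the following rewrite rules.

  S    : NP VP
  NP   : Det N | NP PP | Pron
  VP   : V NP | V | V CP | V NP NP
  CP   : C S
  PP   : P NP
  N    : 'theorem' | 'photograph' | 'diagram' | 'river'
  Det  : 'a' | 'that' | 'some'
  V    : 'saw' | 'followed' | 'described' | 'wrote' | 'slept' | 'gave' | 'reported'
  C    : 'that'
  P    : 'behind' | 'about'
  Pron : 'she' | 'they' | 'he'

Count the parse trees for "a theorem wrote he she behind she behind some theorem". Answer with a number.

The two bracketings:
[S [NP [Det a] [N theorem]] [VP [V wrote] [NP [Pron he]] [NP [NP [Pron she]] [PP [P behind] [NP [NP [Pron she]] [PP [P behind] [NP [Det some] [N theorem]]]]]]]]
[S [NP [Det a] [N theorem]] [VP [V wrote] [NP [Pron he]] [NP [NP [NP [Pron she]] [PP [P behind] [NP [Pron she]]]] [PP [P behind] [NP [Det some] [N theorem]]]]]]
The trees differ in how a recursive rule is bracketed over the same span.

2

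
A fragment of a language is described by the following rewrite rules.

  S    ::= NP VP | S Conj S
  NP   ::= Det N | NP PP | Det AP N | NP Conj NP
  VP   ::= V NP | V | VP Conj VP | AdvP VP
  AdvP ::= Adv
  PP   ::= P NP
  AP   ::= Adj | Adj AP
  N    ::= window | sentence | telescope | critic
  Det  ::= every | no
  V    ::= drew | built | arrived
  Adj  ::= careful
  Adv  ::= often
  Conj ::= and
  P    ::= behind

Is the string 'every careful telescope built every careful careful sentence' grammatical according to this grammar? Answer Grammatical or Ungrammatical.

S
  NP
    Det: every
    AP
      Adj: careful
    N: telescope
  VP
    V: built
    NP
      Det: every
      AP
        Adj: careful
        AP
          Adj: careful
      N: sentence
Every word is introduced by a lexical rule and the phrasal rules combine the resulting categories into a single S.

Grammatical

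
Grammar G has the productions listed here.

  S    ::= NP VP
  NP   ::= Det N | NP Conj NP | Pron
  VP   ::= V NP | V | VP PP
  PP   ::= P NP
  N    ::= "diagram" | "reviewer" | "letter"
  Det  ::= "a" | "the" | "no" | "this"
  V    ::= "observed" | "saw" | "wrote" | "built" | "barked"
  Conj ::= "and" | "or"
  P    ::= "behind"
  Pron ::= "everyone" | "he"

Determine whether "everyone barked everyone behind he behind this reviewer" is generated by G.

S
  NP
    Pron: everyone
  VP
    VP
      VP
        V: barked
        NP
          Pron: everyone
      PP
        P: behind
        NP
          Pron: he
    PP
      P: behind
      NP
        Det: this
        N: reviewer
Every word is introduced by a lexical rule and the phrasal rules combine the resulting categories into a single S.

Grammatical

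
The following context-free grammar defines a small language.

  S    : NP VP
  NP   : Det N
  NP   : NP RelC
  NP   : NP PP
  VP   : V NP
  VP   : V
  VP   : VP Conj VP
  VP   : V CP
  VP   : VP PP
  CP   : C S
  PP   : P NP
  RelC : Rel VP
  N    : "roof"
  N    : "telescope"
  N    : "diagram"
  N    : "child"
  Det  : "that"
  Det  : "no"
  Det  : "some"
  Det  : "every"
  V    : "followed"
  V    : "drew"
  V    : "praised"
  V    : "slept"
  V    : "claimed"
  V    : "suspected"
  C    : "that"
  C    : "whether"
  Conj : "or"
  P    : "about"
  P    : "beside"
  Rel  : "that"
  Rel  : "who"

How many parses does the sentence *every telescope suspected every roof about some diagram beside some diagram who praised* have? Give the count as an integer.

Two of the 9 distinct bracketings:
[S [NP [Det every] [N telescope]] [VP [V suspected] [NP [NP [NP [Det every] [N roof]] [PP [P about] [NP [NP [Det some] [N diagram]] [PP [P beside] [NP [Det some] [N diagram]]]]]] [RelC [Rel who] [VP [V praised]]]]]]
[S [NP [Det every] [N telescope]] [VP [V suspected] [NP [NP [NP [NP [Det every] [N roof]] [PP [P about] [NP [Det some] [N diagram]]]] [PP [P beside] [NP [Det some] [N diagram]]]] [RelC [Rel who] [VP [V praised]]]]]]
The trees differ in how a recursive rule is bracketed over the same span.

9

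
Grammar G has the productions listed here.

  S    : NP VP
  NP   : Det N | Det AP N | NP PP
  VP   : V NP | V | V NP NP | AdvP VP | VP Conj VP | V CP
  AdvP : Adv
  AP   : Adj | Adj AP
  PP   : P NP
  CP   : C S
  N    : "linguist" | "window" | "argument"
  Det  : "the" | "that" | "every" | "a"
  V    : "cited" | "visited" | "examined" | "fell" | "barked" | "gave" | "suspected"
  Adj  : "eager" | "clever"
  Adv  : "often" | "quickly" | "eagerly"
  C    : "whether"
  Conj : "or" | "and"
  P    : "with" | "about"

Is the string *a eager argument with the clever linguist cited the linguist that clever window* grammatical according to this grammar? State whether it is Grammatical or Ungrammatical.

Grammatical

[S [NP [NP [Det a] [AP [Adj eager]] [N argument]] [PP [P with] [NP [Det the] [AP [Adj clever]] [N linguist]]]] [VP [V cited] [NP [Det the] [N linguist]] [NP [Det that] [AP [Adj clever]] [N window]]]]
Every word is introduced by a lexical rule and the phrasal rules combine the resulting categories into a single S.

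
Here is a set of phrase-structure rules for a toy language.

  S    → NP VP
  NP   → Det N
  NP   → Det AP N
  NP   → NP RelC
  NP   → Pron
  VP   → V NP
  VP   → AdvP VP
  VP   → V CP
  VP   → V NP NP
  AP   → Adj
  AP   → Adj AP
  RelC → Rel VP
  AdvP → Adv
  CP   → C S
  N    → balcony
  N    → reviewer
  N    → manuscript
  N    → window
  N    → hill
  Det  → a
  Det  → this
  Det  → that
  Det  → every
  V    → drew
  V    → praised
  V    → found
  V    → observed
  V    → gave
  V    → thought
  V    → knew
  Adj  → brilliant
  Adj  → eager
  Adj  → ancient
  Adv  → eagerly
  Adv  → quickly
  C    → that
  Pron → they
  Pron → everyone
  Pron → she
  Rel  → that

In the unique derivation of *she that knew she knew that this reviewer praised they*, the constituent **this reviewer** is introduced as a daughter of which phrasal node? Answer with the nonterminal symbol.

S
  NP
    NP
      Pron: she
    RelC
      Rel: that
      VP
        V: knew
        NP
          Pron: she
  VP
    V: knew
    CP
      C: that
      S
        NP
          Det: this
          N: reviewer
        VP
          V: praised
          NP
            Pron: they
The span 'this reviewer' is the NP node built by NP → Det N.
Its mother is the S built by S → NP VP.

S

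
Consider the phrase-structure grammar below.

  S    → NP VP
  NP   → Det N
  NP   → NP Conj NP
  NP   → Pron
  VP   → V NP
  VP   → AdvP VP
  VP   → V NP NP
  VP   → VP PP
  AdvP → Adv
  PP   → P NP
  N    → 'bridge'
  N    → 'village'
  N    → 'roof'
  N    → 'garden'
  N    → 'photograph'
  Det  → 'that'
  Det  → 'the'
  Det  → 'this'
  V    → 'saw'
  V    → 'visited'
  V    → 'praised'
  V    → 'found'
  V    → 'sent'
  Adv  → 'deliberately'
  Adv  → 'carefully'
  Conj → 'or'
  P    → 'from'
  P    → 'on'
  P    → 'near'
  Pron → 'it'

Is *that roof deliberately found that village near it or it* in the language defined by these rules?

[S [NP [Det that] [N roof]] [VP [AdvP [Adv deliberately]] [VP [VP [V found] [NP [Det that] [N village]]] [PP [P near] [NP [NP [Pron it]] [Conj or] [NP [Pron it]]]]]]]
The bracketing above is licensed at every node by one of the given productions, with S at the root.

Grammatical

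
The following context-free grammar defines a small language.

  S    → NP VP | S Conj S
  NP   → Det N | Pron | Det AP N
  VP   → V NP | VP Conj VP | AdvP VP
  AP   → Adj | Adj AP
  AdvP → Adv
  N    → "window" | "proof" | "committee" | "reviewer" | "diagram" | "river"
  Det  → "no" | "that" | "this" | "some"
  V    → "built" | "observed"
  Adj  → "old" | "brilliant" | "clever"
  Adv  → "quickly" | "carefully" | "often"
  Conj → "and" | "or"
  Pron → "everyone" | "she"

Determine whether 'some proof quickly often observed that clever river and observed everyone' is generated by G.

Grammatical

S
  NP
    Det: some
    N: proof
  VP
    VP
      AdvP
        Adv: quickly
      VP
        AdvP
          Adv: often
        VP
          V: observed
          NP
            Det: that
            AP
              Adj: clever
            N: river
    Conj: and
    VP
      V: observed
      NP
        Pron: everyone
Each bracket corresponds to one application of a listed rule, so the string is derivable from S.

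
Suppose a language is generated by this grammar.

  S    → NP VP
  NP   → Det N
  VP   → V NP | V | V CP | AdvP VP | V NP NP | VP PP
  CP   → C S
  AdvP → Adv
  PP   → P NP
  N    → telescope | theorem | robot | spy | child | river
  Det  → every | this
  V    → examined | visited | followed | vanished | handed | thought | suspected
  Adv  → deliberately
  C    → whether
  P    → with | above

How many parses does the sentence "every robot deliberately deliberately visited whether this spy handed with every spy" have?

4

Two of the 4 distinct bracketings:
[S [NP [Det every] [N robot]] [VP [AdvP [Adv deliberately]] [VP [AdvP [Adv deliberately]] [VP [V visited] [CP [C whether] [S [NP [Det this] [N spy]] [VP [VP [V handed]] [PP [P with] [NP [Det every] [N spy]]]]]]]]]]
[S [NP [Det every] [N robot]] [VP [AdvP [Adv deliberately]] [VP [AdvP [Adv deliberately]] [VP [VP [V visited] [CP [C whether] [S [NP [Det this] [N spy]] [VP [V handed]]]]] [PP [P with] [NP [Det every] [N spy]]]]]]]
The trees differ in how a recursive rule is bracketed over the same span.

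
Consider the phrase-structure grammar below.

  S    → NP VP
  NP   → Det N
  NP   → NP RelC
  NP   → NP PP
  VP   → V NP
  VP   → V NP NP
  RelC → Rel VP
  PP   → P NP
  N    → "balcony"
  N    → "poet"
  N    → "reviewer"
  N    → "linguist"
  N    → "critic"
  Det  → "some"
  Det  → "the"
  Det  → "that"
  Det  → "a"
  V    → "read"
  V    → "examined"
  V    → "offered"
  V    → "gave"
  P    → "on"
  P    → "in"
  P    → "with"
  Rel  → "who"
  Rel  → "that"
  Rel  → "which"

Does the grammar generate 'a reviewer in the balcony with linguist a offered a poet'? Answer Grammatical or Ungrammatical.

Ungrammatical

A P word can never sit immediately before an N word in any string this grammar generates, so the substring 'with linguist' rules out a derivation.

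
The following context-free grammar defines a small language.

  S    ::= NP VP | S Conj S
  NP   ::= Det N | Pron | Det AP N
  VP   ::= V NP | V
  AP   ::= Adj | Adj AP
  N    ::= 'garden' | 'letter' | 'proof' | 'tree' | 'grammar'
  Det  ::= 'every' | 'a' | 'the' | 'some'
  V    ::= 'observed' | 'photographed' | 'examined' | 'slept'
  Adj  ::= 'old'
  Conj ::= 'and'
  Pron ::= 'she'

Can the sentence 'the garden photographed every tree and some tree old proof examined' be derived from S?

Ungrammatical

An N word can never sit immediately before an Adj word in any string this grammar generates, so the substring 'tree old' rules out a derivation.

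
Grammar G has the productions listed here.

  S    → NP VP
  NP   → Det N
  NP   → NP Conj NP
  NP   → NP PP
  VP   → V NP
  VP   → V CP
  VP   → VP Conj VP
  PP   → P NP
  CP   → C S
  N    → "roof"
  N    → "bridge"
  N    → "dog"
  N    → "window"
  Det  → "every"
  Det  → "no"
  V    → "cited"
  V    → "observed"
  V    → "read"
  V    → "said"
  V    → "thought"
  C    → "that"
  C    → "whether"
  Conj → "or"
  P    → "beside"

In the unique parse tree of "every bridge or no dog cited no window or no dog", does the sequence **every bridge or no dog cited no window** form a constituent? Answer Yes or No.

[S [NP [NP [Det every] [N bridge]] [Conj or] [NP [Det no] [N dog]]] [VP [V cited] [NP [NP [Det no] [N window]] [Conj or] [NP [Det no] [N dog]]]]]
The smallest constituent containing 'every bridge or no dog cited no window' is the S spanning 'every bridge or no dog cited no window or no dog'; no single node in the tree dominates exactly the given words.

No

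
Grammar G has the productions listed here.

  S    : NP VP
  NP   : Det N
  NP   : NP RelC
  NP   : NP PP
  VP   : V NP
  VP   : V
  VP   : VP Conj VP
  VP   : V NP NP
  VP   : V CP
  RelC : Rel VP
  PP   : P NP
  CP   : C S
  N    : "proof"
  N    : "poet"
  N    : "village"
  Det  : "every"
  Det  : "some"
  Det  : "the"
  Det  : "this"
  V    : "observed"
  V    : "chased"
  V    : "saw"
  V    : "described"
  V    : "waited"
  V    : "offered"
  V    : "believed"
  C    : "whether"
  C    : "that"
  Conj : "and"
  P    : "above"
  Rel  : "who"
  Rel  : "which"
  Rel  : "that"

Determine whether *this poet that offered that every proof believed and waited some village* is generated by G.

Ungrammatical

For S → NP VP, every NP-prefix leaves a non-VP remainder: after 'this poet' the remainder is not a VP; after 'this poet that offered' the remainder is not a VP; after 'this poet that offered that every proof believed' the remainder is not a VP (and 1 more).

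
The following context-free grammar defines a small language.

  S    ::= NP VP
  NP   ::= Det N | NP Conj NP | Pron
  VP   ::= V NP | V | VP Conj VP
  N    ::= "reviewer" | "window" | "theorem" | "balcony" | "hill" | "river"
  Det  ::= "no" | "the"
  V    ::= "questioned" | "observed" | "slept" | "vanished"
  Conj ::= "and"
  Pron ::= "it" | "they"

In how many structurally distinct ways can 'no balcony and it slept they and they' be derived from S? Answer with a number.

[S [NP [NP [Det no] [N balcony]] [Conj and] [NP [Pron it]]] [VP [V slept] [NP [NP [Pron they]] [Conj and] [NP [Pron they]]]]]
No rule offers an alternative attachment or grouping for any span, so this is the only derivation.

1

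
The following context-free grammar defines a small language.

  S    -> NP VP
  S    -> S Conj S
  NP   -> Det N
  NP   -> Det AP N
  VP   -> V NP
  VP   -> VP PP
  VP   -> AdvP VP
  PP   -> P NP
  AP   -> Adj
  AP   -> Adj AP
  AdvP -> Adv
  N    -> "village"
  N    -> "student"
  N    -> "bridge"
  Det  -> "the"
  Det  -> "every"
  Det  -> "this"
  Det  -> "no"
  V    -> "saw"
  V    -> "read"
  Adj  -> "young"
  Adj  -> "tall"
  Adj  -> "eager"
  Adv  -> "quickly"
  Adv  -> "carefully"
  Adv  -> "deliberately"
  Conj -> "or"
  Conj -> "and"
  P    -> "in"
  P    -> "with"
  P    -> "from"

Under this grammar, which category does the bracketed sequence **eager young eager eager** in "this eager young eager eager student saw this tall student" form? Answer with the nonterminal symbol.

AP

S
  NP
    Det: this
    AP
      Adj: eager
      AP
        Adj: young
        AP
          Adj: eager
          AP
            Adj: eager
    N: student
  VP
    V: saw
    NP
      Det: this
      AP
        Adj: tall
      N: student
The span 'eager young eager eager' is the AP node built by AP → Adj AP.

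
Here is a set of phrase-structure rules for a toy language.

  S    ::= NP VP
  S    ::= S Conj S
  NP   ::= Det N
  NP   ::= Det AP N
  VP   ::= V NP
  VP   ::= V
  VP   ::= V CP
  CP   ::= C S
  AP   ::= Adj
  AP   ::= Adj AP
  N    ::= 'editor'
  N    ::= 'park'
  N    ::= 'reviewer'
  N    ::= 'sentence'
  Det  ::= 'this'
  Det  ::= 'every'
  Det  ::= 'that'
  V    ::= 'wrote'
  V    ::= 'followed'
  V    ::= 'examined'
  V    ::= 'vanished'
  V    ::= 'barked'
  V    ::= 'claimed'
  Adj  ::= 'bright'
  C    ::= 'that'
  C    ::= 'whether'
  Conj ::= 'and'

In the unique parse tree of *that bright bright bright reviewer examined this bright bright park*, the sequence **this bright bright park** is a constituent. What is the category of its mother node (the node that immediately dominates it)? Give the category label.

[S [NP [Det that] [AP [Adj bright] [AP [Adj bright] [AP [Adj bright]]]] [N reviewer]] [VP [V examined] [NP [Det this] [AP [Adj bright] [AP [Adj bright]]] [N park]]]]
The span 'this bright bright park' is the NP node built by NP → Det AP N.
Its mother is the VP built by VP → V NP.

VP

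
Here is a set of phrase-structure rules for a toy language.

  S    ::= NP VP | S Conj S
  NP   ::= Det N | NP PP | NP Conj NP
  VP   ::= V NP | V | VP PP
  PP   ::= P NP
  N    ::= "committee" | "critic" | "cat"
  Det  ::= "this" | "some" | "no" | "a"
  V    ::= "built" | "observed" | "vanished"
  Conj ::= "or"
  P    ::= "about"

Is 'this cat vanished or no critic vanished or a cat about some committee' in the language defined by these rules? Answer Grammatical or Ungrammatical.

Ungrammatical

For S → NP VP, the only prefix that parses as NP is 'this cat', but the remainder 'vanished or no critic vanished or a cat about some committee' is not a VP under these rules. The alternative S rule S → S Conj S likewise has no satisfying split.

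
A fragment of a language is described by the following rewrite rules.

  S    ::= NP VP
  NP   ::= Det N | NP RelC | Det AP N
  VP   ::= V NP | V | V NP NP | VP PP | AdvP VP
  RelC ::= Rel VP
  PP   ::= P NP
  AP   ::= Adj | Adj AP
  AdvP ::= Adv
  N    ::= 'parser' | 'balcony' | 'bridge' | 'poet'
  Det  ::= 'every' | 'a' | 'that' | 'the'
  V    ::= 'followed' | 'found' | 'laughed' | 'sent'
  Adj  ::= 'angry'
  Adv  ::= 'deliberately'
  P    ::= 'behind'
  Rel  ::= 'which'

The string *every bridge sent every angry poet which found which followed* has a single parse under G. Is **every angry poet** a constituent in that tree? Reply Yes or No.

Yes

[S [NP [Det every] [N bridge]] [VP [V sent] [NP [NP [NP [Det every] [AP [Adj angry]] [N poet]] [RelC [Rel which] [VP [V found]]]] [RelC [Rel which] [VP [V followed]]]]]]
The words 'every angry poet' are exhaustively dominated by a single NP node (built by NP → Det AP N), so they form a constituent.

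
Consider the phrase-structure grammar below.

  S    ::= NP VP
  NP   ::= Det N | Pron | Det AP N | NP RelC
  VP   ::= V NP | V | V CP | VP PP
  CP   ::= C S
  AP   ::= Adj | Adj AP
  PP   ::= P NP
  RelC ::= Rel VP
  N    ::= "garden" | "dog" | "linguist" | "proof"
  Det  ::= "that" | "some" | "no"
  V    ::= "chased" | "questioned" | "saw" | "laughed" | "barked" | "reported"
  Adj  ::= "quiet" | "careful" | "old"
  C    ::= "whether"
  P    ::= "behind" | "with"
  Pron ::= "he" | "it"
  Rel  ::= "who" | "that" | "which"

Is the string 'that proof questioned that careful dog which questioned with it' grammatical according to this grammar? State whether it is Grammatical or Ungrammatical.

[S [NP [Det that] [N proof]] [VP [V questioned] [NP [NP [Det that] [AP [Adj careful]] [N dog]] [RelC [Rel which] [VP [VP [V questioned]] [PP [P with] [NP [Pron it]]]]]]]]
The bracketing above is licensed at every node by one of the given productions, with S at the root.

Grammatical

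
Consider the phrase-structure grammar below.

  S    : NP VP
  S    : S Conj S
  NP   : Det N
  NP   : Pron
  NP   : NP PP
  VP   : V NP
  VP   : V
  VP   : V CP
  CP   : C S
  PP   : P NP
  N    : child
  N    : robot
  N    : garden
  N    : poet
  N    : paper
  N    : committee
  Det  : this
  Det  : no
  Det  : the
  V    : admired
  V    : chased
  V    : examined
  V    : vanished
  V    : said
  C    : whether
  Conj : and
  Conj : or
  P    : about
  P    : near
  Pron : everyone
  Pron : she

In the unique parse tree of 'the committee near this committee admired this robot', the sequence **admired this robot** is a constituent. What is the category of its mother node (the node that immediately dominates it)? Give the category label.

S

[S [NP [NP [Det the] [N committee]] [PP [P near] [NP [Det this] [N committee]]]] [VP [V admired] [NP [Det this] [N robot]]]]
The span 'admired this robot' is the VP node built by VP → V NP.
Its mother is the S built by S → NP VP.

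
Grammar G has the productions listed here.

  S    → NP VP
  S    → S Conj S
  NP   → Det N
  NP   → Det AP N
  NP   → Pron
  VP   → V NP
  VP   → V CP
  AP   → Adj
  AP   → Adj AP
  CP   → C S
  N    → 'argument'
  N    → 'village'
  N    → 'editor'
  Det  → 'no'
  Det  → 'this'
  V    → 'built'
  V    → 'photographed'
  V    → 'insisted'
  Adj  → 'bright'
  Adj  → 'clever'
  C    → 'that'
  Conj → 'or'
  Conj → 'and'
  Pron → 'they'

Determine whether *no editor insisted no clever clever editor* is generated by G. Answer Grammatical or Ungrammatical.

Grammatical

S
  NP
    Det: no
    N: editor
  VP
    V: insisted
    NP
      Det: no
      AP
        Adj: clever
        AP
          Adj: clever
      N: editor
The bracketing above is licensed at every node by one of the given productions, with S at the root.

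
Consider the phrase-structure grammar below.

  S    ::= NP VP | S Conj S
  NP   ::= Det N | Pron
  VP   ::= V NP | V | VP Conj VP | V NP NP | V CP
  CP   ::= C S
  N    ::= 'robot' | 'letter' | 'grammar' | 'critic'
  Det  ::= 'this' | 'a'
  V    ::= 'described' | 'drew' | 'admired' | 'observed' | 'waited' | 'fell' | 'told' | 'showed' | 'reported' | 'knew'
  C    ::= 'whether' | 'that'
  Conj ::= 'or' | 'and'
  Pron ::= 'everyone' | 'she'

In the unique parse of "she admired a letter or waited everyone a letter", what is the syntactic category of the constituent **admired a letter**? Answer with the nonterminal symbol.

[S [NP [Pron she]] [VP [VP [V admired] [NP [Det a] [N letter]]] [Conj or] [VP [V waited] [NP [Pron everyone]] [NP [Det a] [N letter]]]]]
The span 'admired a letter' is the VP node built by VP → V NP.

VP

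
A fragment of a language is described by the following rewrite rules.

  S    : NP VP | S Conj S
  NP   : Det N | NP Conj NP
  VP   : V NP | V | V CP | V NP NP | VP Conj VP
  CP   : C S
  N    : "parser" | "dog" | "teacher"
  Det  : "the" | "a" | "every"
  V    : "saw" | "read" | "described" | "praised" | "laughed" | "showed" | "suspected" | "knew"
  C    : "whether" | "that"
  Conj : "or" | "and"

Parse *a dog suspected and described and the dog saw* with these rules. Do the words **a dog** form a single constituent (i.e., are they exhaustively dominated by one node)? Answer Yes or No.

[S [S [NP [Det a] [N dog]] [VP [VP [V suspected]] [Conj and] [VP [V described]]]] [Conj and] [S [NP [Det the] [N dog]] [VP [V saw]]]]
The words 'a dog' are exhaustively dominated by a single NP node (built by NP → Det N), so they form a constituent.

Yes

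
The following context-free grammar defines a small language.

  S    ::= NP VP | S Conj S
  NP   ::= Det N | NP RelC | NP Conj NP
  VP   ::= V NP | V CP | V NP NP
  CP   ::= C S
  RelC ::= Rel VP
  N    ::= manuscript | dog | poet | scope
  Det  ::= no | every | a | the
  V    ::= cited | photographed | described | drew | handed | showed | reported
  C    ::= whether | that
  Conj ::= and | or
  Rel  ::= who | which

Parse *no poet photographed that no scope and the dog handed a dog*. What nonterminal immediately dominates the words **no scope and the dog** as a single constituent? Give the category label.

NP

[S [NP [Det no] [N poet]] [VP [V photographed] [CP [C that] [S [NP [NP [Det no] [N scope]] [Conj and] [NP [Det the] [N dog]]] [VP [V handed] [NP [Det a] [N dog]]]]]]]
The span 'no scope and the dog' is the NP node built by NP → NP Conj NP.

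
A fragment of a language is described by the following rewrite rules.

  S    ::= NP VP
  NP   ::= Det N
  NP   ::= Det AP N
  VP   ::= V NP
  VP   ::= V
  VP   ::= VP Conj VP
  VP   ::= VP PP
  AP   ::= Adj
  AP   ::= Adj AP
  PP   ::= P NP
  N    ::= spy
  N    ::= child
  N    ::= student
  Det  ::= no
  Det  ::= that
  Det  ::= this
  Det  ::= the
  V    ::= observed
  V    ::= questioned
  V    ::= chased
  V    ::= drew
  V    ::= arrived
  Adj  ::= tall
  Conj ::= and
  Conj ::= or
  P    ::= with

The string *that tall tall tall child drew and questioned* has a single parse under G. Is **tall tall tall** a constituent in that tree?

Yes

[S [NP [Det that] [AP [Adj tall] [AP [Adj tall] [AP [Adj tall]]]] [N child]] [VP [VP [V drew]] [Conj and] [VP [V questioned]]]]
The words 'tall tall tall' are exhaustively dominated by a single AP node (built by AP → Adj AP), so they form a constituent.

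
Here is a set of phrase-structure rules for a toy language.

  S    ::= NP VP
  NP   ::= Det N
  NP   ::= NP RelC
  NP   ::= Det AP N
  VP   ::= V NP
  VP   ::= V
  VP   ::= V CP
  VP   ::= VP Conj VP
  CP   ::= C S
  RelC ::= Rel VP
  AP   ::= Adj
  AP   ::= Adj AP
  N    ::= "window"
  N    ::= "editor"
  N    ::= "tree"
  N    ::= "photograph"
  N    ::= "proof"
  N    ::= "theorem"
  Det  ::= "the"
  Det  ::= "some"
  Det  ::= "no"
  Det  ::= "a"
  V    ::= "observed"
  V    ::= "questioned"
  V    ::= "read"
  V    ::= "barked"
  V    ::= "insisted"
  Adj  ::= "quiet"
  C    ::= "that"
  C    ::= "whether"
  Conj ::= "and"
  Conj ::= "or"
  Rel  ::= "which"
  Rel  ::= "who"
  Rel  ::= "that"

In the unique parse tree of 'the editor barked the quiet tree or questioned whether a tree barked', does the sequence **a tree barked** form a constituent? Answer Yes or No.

Yes

[S [NP [Det the] [N editor]] [VP [VP [V barked] [NP [Det the] [AP [Adj quiet]] [N tree]]] [Conj or] [VP [V questioned] [CP [C whether] [S [NP [Det a] [N tree]] [VP [V barked]]]]]]]
The words 'a tree barked' are exhaustively dominated by a single S node (built by S → NP VP), so they form a constituent.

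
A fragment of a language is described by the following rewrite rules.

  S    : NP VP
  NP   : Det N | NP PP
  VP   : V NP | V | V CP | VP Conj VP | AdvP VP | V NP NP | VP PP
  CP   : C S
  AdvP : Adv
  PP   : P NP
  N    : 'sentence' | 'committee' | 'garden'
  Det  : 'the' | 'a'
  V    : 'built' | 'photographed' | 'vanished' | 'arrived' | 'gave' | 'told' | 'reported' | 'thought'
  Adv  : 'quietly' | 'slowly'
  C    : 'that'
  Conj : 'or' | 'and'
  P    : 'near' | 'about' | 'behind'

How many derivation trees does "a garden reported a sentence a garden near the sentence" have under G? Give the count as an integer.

2

The two bracketings:
[S [NP [Det a] [N garden]] [VP [V reported] [NP [Det a] [N sentence]] [NP [NP [Det a] [N garden]] [PP [P near] [NP [Det the] [N sentence]]]]]]
[S [NP [Det a] [N garden]] [VP [VP [V reported] [NP [Det a] [N sentence]] [NP [Det a] [N garden]]] [PP [P near] [NP [Det the] [N sentence]]]]]
The difference turns on whether NP → NP PP is used at the relevant span, versus an alternative expansion of NP.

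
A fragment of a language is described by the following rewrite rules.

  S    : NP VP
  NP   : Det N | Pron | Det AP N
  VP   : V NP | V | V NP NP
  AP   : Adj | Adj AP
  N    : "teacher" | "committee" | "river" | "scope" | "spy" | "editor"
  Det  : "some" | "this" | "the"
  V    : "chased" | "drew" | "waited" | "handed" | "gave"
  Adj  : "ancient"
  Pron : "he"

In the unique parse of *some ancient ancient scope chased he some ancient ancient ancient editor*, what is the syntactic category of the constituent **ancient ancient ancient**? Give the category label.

AP

[S [NP [Det some] [AP [Adj ancient] [AP [Adj ancient]]] [N scope]] [VP [V chased] [NP [Pron he]] [NP [Det some] [AP [Adj ancient] [AP [Adj ancient] [AP [Adj ancient]]]] [N editor]]]]
The span 'ancient ancient ancient' is the AP node built by AP → Adj AP.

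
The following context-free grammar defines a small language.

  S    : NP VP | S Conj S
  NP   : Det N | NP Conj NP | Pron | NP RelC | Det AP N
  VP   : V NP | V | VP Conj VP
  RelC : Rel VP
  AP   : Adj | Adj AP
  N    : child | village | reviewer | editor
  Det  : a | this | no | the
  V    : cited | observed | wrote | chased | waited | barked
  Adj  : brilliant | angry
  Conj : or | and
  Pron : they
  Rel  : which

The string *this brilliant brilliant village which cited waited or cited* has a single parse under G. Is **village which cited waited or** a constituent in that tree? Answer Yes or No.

[S [NP [NP [Det this] [AP [Adj brilliant] [AP [Adj brilliant]]] [N village]] [RelC [Rel which] [VP [V cited]]]] [VP [VP [V waited]] [Conj or] [VP [V cited]]]]
The smallest constituent containing 'village which cited waited or' is the S spanning 'this brilliant brilliant village which cited waited or cited'; no single node in the tree dominates exactly the given words.

No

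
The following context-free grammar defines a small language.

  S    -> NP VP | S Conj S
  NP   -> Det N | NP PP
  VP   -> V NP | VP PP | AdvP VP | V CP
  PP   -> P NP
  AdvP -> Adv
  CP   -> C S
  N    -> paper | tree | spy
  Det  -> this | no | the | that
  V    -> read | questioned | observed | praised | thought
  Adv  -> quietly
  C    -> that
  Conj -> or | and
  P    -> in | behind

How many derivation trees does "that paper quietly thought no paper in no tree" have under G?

Two of the 3 distinct bracketings:
[S [NP [Det that] [N paper]] [VP [VP [AdvP [Adv quietly]] [VP [V thought] [NP [Det no] [N paper]]]] [PP [P in] [NP [Det no] [N tree]]]]]
[S [NP [Det that] [N paper]] [VP [AdvP [Adv quietly]] [VP [V thought] [NP [NP [Det no] [N paper]] [PP [P in] [NP [Det no] [N tree]]]]]]]
The difference turns on whether NP → NP PP is used at the relevant span, versus an alternative expansion of NP.

3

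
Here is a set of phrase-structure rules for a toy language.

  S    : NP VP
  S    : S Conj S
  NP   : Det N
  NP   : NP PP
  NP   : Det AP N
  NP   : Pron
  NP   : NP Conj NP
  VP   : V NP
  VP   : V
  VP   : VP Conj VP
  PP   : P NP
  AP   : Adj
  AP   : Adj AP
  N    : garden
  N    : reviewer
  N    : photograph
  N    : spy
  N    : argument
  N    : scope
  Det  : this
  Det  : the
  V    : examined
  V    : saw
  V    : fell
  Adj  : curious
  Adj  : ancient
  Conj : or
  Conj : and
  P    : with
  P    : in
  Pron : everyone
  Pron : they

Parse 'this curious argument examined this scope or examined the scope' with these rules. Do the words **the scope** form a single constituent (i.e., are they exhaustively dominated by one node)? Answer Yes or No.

[S [NP [Det this] [AP [Adj curious]] [N argument]] [VP [VP [V examined] [NP [Det this] [N scope]]] [Conj or] [VP [V examined] [NP [Det the] [N scope]]]]]
The words 'the scope' are exhaustively dominated by a single NP node (built by NP → Det N), so they form a constituent.

Yes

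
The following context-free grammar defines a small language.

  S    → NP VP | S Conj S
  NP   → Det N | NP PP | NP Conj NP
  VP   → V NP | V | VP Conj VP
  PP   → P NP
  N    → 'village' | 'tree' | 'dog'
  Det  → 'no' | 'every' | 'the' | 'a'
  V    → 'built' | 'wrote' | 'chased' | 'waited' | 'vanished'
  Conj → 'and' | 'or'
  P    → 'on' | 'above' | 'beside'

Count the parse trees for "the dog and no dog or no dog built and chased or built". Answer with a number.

Two of the 4 distinct bracketings:
[S [NP [NP [Det the] [N dog]] [Conj and] [NP [NP [Det no] [N dog]] [Conj or] [NP [Det no] [N dog]]]] [VP [VP [V built]] [Conj and] [VP [VP [V chased]] [Conj or] [VP [V built]]]]]
[S [NP [NP [Det the] [N dog]] [Conj and] [NP [NP [Det no] [N dog]] [Conj or] [NP [Det no] [N dog]]]] [VP [VP [VP [V built]] [Conj and] [VP [V chased]]] [Conj or] [VP [V built]]]]
The trees differ in how a recursive rule is bracketed over the same span.

4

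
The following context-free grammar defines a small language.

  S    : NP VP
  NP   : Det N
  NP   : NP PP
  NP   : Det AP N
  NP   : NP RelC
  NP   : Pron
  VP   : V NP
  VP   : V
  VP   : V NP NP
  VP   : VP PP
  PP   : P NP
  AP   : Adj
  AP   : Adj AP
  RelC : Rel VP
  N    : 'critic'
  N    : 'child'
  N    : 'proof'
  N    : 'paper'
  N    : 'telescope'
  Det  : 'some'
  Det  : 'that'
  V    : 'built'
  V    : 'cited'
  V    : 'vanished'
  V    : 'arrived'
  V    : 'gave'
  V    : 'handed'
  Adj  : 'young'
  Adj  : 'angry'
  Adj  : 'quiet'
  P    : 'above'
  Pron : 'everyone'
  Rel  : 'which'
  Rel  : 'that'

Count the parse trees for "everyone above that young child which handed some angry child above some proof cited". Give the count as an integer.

Two of the 7 distinct bracketings:
[S [NP [NP [Pron everyone]] [PP [P above] [NP [NP [NP [Det that] [AP [Adj young]] [N child]] [RelC [Rel which] [VP [V handed] [NP [Det some] [AP [Adj angry]] [N child]]]]] [PP [P above] [NP [Det some] [N proof]]]]]] [VP [V cited]]]
[S [NP [NP [Pron everyone]] [PP [P above] [NP [NP [Det that] [AP [Adj young]] [N child]] [RelC [Rel which] [VP [V handed] [NP [NP [Det some] [AP [Adj angry]] [N child]] [PP [P above] [NP [Det some] [N proof]]]]]]]]] [VP [V cited]]]
The trees differ in how a recursive rule is bracketed over the same span.

7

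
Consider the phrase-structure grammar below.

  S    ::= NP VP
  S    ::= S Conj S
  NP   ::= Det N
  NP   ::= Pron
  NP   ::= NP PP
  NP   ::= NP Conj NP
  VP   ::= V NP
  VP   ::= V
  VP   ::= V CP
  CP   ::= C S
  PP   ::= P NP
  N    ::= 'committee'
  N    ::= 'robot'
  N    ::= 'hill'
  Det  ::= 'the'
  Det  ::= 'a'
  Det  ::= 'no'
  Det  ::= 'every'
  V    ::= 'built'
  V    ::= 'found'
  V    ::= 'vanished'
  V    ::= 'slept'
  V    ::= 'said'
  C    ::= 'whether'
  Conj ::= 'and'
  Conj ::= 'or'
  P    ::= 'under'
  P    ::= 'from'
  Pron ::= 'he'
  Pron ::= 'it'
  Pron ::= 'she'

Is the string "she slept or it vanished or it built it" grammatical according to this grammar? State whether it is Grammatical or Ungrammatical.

Grammatical

[S [S [NP [Pron she]] [VP [V slept]]] [Conj or] [S [S [NP [Pron it]] [VP [V vanished]]] [Conj or] [S [NP [Pron it]] [VP [V built] [NP [Pron it]]]]]]
The bracketing above is licensed at every node by one of the given productions, with S at the root.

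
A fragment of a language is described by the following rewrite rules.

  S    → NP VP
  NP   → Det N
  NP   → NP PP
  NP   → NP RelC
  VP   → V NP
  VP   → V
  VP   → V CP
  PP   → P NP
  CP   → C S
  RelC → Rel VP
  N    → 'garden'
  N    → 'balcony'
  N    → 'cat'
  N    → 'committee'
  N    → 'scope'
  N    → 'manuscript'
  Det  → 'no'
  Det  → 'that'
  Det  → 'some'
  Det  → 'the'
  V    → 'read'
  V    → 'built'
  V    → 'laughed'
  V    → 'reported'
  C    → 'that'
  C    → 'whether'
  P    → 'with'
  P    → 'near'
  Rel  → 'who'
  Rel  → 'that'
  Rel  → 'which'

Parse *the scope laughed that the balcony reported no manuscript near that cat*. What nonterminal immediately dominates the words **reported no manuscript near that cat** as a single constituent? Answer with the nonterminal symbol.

VP

[S [NP [Det the] [N scope]] [VP [V laughed] [CP [C that] [S [NP [Det the] [N balcony]] [VP [V reported] [NP [NP [Det no] [N manuscript]] [PP [P near] [NP [Det that] [N cat]]]]]]]]]
The span 'reported no manuscript near that cat' is the VP node built by VP → V NP.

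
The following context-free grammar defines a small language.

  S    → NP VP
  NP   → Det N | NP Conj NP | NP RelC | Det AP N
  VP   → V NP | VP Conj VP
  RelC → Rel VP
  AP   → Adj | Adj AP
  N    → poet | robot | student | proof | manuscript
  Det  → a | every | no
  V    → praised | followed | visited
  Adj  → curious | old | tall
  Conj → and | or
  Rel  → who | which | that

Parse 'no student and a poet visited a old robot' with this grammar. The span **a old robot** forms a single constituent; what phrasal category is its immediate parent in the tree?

VP

[S [NP [NP [Det no] [N student]] [Conj and] [NP [Det a] [N poet]]] [VP [V visited] [NP [Det a] [AP [Adj old]] [N robot]]]]
The span 'a old robot' is the NP node built by NP → Det AP N.
Its mother is the VP built by VP → V NP.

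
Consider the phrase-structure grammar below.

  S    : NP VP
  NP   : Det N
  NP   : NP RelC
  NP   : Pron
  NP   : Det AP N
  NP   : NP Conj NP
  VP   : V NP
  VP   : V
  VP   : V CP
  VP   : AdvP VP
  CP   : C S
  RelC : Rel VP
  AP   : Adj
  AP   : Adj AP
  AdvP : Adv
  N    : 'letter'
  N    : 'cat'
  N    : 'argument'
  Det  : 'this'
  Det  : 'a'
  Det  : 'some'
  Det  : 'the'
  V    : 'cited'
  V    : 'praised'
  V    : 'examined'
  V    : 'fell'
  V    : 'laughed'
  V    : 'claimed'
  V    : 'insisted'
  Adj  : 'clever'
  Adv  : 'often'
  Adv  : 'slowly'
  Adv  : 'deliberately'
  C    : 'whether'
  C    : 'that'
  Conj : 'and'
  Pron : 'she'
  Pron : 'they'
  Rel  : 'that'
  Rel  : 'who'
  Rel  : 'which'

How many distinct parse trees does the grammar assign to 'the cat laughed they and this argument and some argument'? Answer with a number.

2

The two bracketings:
[S [NP [Det the] [N cat]] [VP [V laughed] [NP [NP [Pron they]] [Conj and] [NP [NP [Det this] [N argument]] [Conj and] [NP [Det some] [N argument]]]]]]
[S [NP [Det the] [N cat]] [VP [V laughed] [NP [NP [NP [Pron they]] [Conj and] [NP [Det this] [N argument]]] [Conj and] [NP [Det some] [N argument]]]]]
The trees differ in how a recursive rule is bracketed over the same span.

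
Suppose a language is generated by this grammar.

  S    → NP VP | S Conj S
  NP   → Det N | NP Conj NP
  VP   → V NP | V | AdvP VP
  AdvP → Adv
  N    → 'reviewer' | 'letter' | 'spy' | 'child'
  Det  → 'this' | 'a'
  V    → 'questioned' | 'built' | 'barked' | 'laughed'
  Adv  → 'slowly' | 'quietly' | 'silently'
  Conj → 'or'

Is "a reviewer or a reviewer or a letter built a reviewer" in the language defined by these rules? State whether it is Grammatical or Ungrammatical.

S
  NP
    NP
      Det: a
      N: reviewer
    Conj: or
    NP
      NP
        Det: a
        N: reviewer
      Conj: or
      NP
        Det: a
        N: letter
  VP
    V: built
    NP
      Det: a
      N: reviewer
The bracketing above is licensed at every node by one of the given productions, with S at the root.

Grammatical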